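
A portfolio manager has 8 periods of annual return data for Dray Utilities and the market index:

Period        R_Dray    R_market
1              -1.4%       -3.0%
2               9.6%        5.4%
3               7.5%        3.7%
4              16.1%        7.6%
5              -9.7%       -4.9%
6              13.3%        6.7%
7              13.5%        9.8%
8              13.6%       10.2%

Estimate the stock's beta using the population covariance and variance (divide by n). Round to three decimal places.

1.522

Mean R_i = (-1.4 + 9.6 + 7.5 + 16.1 − 9.7 + 13.3 + 13.5 + 13.6) / 8 = 7.8125%
Mean R_m = (-3.0 + 5.4 + 3.7 + 7.6 − 4.9 + 6.7 + 9.8 + 10.2) / 8 = 4.4375%
Σ(R_i − R̄_i)(R_m − R̄_m) = 336.4663  ⇒  Cov = 336.4663 / 8 = 42.0583
Σ(R_m − R̄_m)² = 221.0588  ⇒  Var(R_m) = 221.0588 / 8 = 27.6324
β = Cov / Var(R_m) = 42.0583 / 27.6324 = 1.5221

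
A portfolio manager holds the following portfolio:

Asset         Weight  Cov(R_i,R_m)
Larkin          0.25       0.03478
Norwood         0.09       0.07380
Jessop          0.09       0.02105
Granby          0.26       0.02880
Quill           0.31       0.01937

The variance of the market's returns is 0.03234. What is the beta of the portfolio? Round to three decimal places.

0.950

β_Larkin = 0.03478 / 0.03234 = 1.0754
β_Norwood = 0.07380 / 0.03234 = 2.2820
β_Jessop = 0.02105 / 0.03234 = 0.6509
β_Granby = 0.02880 / 0.03234 = 0.8905
β_Quill = 0.01937 / 0.03234 = 0.5989
β_P = Σ w_i β_i = 0.25×1.0754 + 0.09×2.2820 + 0.09×0.6509 + 0.26×0.8905 + 0.31×0.5989 = 0.9500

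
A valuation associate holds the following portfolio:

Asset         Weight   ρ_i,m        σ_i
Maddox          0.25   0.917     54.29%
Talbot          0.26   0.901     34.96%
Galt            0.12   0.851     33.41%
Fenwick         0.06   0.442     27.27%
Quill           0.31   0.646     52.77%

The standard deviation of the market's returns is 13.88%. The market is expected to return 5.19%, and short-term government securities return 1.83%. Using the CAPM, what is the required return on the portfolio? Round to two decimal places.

β_Maddox = 0.917 × 54.29% / 13.88% = 3.5867
β_Talbot = 0.901 × 34.96% / 13.88% = 2.2694
β_Galt = 0.851 × 33.41% / 13.88% = 2.0484
β_Fenwick = 0.442 × 27.27% / 13.88% = 0.8684
β_Quill = 0.646 × 52.77% / 13.88% = 2.4560
β_P = Σ w_i β_i = 0.25×3.5867 + 0.26×2.2694 + 0.12×2.0484 + 0.06×0.8684 + 0.31×2.4560 = 2.5460
MRP = 5.19% − 1.83% = 3.36%
E(R_P) = R_f + β_P × MRP = 1.83% + 2.5460 × 3.36% = 10.38%

10.38%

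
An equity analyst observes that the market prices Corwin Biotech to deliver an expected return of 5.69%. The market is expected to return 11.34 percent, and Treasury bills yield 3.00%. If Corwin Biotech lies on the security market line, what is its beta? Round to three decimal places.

0.323

MRP = 11.34% − 3.00% = 8.34%
β = (E(R) − R_f) / MRP = (5.69% − 3.00%) / 8.34% = 2.69% / 8.34% = 0.323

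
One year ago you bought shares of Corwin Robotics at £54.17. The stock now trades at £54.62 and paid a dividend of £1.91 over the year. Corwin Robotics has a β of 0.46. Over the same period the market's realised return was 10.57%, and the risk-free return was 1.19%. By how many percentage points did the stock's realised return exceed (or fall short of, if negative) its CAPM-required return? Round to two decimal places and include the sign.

-1.15%

Realised HPR = (P1 + D1 − P0) / P0 = (54.62 + 1.91 − 54.17) / 54.17 = 2.36 / 54.17 = 4.3567%
MRP = 10.57% − 1.19% = 9.38%
CAPM required = R_f + β·MRP = 1.19% + 0.46 × 9.38% = 5.5048%
α = realised − required = 4.3567% − 5.5048% = -1.15%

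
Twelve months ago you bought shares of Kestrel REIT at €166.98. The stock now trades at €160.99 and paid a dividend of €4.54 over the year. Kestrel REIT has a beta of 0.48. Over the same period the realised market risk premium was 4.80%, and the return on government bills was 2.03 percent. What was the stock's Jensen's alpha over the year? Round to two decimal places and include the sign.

Realised HPR = (P1 + D1 − P0) / P0 = (160.99 + 4.54 − 166.98) / 166.98 = -1.45 / 166.98 = -0.8684%
CAPM required = R_f + β·MRP = 2.03% + 0.48 × 4.80% = 4.3340%
α = realised − required = -0.8684% − 4.3340% = -5.20%

-5.20%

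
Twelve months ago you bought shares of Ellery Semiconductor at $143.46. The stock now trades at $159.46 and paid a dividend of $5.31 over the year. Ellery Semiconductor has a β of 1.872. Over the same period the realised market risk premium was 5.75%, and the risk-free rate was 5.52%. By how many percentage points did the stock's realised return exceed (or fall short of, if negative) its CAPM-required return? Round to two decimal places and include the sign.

-1.43%

Realised HPR = (P1 + D1 − P0) / P0 = (159.46 + 5.31 − 143.46) / 143.46 = 21.31 / 143.46 = 14.8543%
CAPM required = R_f + β·MRP = 5.52% + 1.872 × 5.75% = 16.28400%
α = realised − required = 14.8543% − 16.28400% = -1.43%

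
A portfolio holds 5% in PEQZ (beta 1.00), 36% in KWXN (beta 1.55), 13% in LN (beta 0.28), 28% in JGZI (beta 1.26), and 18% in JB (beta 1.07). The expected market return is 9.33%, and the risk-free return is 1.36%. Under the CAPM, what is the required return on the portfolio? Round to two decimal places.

β_P = Σ w_i β_i = 0.05×1.00 + 0.36×1.55 + 0.13×0.28 + 0.28×1.26 + 0.18×1.07 = 1.1898
MRP = 9.33% − 1.36% = 7.97%
E(R_P) = R_f + β_P × MRP = 1.36% + 1.1898 × 7.97% = 10.84%

10.84%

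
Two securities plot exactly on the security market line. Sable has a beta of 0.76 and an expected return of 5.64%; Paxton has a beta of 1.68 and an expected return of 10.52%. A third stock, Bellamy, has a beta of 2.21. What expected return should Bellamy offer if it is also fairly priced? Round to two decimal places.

MRP (SML slope) = (10.52% − 5.64%) / (1.68 − 0.76) = 4.88% / 0.92 = 5.3043%
R_f (intercept) = 5.64% − 0.76 × 5.3043% = 1.6087%
E(R_Bellamy) = R_f + β × MRP = 1.6087% + 2.21 × 5.3043% = 13.33%

13.33%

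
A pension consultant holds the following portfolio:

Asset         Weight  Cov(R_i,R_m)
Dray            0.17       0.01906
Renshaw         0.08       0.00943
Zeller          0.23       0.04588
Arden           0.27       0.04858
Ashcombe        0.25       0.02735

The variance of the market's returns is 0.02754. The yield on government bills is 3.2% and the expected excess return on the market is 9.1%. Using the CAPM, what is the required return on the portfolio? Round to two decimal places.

14.60%

β_Dray = 0.01906 / 0.02754 = 0.6921
β_Renshaw = 0.00943 / 0.02754 = 0.3424
β_Zeller = 0.04588 / 0.02754 = 1.6659
β_Arden = 0.04858 / 0.02754 = 1.7640
β_Ashcombe = 0.02735 / 0.02754 = 0.9931
β_P = Σ w_i β_i = 0.17×0.6921 + 0.08×0.3424 + 0.23×1.6659 + 0.27×1.7640 + 0.25×0.9931 = 1.2528
E(R_P) = R_f + β_P × MRP = 3.2% + 1.2528 × 9.1% = 14.60%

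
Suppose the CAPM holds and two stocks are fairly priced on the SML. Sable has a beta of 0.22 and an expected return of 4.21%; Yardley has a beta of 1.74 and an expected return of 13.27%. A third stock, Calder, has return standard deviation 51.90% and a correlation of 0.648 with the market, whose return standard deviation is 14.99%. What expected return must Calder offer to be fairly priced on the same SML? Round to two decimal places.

16.27%

MRP = (13.27% − 4.21%) / (1.74 − 0.22) = 5.9605%
R_f = 4.21% − 0.22 × 5.9605% = 2.8987%
β_Calder = ρ·σ_i/σ_m = 0.648 × 51.90 / 14.99 = 2.2436
E(R_Calder) = R_f + β × MRP = 2.8987% + 2.2436 × 5.9605% = 16.27%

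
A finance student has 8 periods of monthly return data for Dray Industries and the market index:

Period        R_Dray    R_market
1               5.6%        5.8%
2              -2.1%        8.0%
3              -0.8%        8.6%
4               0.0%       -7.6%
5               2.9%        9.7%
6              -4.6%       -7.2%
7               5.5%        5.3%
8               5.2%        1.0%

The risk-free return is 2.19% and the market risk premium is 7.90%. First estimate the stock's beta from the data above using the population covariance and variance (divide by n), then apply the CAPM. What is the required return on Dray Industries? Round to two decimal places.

Mean R_i = (5.6 − 2.1 − 0.8 + 0.0 + 2.9 − 4.6 + 5.5 + 5.2) / 8 = 1.4625%
Mean R_m = (5.8 + 8.0 + 8.6 − 7.6 + 9.7 − 7.2 + 5.3 + 1.0) / 8 = 2.9500%
Σ(R_i − R̄_i)(R_m − R̄_m) = 69.8850  ⇒  Cov = 69.8850 / 8 = 8.7356
Σ(R_m − R̄_m)² = 334.7600  ⇒  Var(R_m) = 334.7600 / 8 = 41.8450
β = Cov / Var(R_m) = 8.7356 / 41.8450 = 0.2088
E(R) = R_f + β × MRP = 2.19% + 0.2088 × 7.90% = 3.84%

3.84%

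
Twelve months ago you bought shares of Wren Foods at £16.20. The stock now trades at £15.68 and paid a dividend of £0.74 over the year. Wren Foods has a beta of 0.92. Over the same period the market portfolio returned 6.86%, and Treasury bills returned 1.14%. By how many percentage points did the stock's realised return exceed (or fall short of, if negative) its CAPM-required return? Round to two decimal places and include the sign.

-5.04%

Realised HPR = (P1 + D1 − P0) / P0 = (15.68 + 0.74 − 16.20) / 16.20 = 0.22 / 16.20 = 1.3580%
MRP = 6.86% − 1.14% = 5.72%
CAPM required = R_f + β·MRP = 1.14% + 0.92 × 5.72% = 6.4024%
α = realised − required = 1.3580% − 6.4024% = -5.04%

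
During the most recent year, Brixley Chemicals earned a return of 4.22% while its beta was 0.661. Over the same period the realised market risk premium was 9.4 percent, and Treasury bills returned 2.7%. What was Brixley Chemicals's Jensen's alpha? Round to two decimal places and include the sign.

CAPM benchmark = R_f + β(R_m − R_f) = 2.7% + 0.661 × 9.4% = 8.9134%
α = actual − benchmark = 4.22% − 8.9134% = -4.69%

-4.69%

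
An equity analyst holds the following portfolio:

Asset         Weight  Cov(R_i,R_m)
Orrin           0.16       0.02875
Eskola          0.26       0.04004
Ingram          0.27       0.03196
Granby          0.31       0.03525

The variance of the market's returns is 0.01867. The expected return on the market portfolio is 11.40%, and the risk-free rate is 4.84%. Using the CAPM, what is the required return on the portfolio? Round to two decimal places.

β_Orrin = 0.02875 / 0.01867 = 1.5399
β_Eskola = 0.04004 / 0.01867 = 2.1446
β_Ingram = 0.03196 / 0.01867 = 1.7118
β_Granby = 0.03525 / 0.01867 = 1.8881
β_P = Σ w_i β_i = 0.16×1.5399 + 0.26×2.1446 + 0.27×1.7118 + 0.31×1.8881 = 1.8515
MRP = 11.40% − 4.84% = 6.56%
E(R_P) = R_f + β_P × MRP = 4.84% + 1.8515 × 6.56% = 16.99%

16.99%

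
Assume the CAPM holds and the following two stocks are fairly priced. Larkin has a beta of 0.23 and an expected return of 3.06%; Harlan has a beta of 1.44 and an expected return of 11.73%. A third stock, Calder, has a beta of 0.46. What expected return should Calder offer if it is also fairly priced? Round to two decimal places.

MRP (SML slope) = (11.73% − 3.06%) / (1.44 − 0.23) = 8.67% / 1.21 = 7.1653%
R_f (intercept) = 3.06% − 0.23 × 7.1653% = 1.4120%
E(R_Calder) = R_f + β × MRP = 1.4120% + 0.46 × 7.1653% = 4.71%

4.71%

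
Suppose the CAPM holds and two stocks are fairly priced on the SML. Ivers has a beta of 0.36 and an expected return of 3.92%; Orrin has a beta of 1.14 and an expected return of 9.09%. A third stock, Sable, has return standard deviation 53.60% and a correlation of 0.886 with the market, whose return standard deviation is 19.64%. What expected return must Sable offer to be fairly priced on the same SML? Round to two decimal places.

17.56%

MRP = (9.09% − 3.92%) / (1.14 − 0.36) = 6.6282%
R_f = 3.92% − 0.36 × 6.6282% = 1.5338%
β_Sable = ρ·σ_i/σ_m = 0.886 × 53.60 / 19.64 = 2.4180
E(R_Sable) = R_f + β × MRP = 1.5338% + 2.4180 × 6.6282% = 17.56%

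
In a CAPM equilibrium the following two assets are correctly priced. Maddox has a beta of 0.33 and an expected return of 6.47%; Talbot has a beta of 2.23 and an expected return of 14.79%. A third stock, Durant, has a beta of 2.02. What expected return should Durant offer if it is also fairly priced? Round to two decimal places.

MRP (SML slope) = (14.79% − 6.47%) / (2.23 − 0.33) = 8.32% / 1.90 = 4.3789%
R_f (intercept) = 6.47% − 0.33 × 4.3789% = 5.0250%
E(R_Durant) = R_f + β × MRP = 5.0250% + 2.02 × 4.3789% = 13.87%

13.87%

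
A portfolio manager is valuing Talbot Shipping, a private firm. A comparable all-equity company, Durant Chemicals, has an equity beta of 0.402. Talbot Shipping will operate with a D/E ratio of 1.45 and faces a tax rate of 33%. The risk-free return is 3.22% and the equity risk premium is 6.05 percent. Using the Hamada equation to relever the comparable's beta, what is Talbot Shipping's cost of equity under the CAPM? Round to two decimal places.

8.01%

β_L = β_U × [1 + (1 − t)(D/E)] = 0.402 × [1 + (1 − 0.33) × 1.45]
    = 0.402 × [1 + 0.67 × 1.45] = 0.402 × 1.9715 = 0.7925
E(R) = R_f + β_L × MRP = 3.22% + 0.7925 × 6.05% = 8.01%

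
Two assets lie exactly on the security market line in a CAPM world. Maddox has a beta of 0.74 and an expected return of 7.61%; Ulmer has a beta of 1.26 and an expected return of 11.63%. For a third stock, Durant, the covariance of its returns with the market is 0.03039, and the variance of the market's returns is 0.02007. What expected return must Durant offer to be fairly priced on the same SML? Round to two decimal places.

MRP = (11.63% − 7.61%) / (1.26 − 0.74) = 7.7308%
R_f = 7.61% − 0.74 × 7.7308% = 1.8892%
β_Durant = Cov / Var(R_m) = 0.03039 / 0.02007 = 1.5142
E(R_Durant) = R_f + β × MRP = 1.8892% + 1.5142 × 7.7308% = 13.60%

13.60%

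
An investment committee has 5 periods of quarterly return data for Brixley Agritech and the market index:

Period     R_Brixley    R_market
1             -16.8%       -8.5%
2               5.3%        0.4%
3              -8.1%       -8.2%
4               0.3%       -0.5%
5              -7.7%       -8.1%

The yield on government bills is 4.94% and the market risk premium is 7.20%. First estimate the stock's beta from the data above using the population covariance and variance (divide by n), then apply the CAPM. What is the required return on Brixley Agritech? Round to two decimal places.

Mean R_i = (-16.8 + 5.3 − 8.1 + 0.3 − 7.7) / 5 = -5.4000%
Mean R_m = (-8.5 + 0.4 − 8.2 − 0.5 − 8.1) / 5 = -4.9800%
Σ(R_i − R̄_i)(R_m − R̄_m) = 139.1000  ⇒  Cov = 139.1000 / 5 = 27.8200
Σ(R_m − R̄_m)² = 81.5080  ⇒  Var(R_m) = 81.5080 / 5 = 16.3016
β = Cov / Var(R_m) = 27.8200 / 16.3016 = 1.7066
E(R) = R_f + β × MRP = 4.94% + 1.7066 × 7.20% = 17.23%

17.23%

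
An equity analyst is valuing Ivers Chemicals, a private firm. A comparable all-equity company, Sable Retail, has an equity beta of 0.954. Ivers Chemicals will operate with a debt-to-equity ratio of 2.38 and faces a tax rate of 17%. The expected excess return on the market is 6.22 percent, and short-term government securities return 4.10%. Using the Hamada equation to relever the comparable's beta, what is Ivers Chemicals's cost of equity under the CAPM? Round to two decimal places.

21.76%

β_L = β_U × [1 + (1 − t)(D/E)] = 0.954 × [1 + (1 − 0.17) × 2.38]
    = 0.954 × [1 + 0.83 × 2.38] = 0.954 × 2.9754 = 2.8385
E(R) = R_f + β_L × MRP = 4.10% + 2.8385 × 6.22% = 21.76%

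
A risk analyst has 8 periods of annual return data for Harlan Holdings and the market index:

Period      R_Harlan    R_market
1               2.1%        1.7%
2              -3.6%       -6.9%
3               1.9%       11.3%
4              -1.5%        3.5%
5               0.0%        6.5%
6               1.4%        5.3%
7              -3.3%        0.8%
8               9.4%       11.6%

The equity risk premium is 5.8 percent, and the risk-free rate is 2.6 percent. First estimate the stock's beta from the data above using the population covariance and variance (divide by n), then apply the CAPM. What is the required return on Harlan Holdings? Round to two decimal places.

Mean R_i = (2.1 − 3.6 + 1.9 − 1.5 + 0.0 + 1.4 − 3.3 + 9.4) / 8 = 0.8000%
Mean R_m = (1.7 − 6.9 + 11.3 + 3.5 + 6.5 + 5.3 + 0.8 + 11.6) / 8 = 4.2250%
Σ(R_i − R̄_i)(R_m − R̄_m) = 131.4100  ⇒  Cov = 131.4100 / 8 = 16.4263
Σ(R_m − R̄_m)² = 253.1750  ⇒  Var(R_m) = 253.1750 / 8 = 31.6469
β = Cov / Var(R_m) = 16.4263 / 31.6469 = 0.5190
E(R) = R_f + β × MRP = 2.6% + 0.5190 × 5.8% = 5.61%

5.61%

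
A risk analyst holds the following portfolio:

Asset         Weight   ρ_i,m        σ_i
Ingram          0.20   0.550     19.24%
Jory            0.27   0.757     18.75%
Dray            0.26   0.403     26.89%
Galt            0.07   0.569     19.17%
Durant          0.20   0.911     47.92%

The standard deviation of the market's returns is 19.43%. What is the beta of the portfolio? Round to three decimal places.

β_Ingram = 0.550 × 19.24% / 19.43% = 0.5446
β_Jory = 0.757 × 18.75% / 19.43% = 0.7305
β_Dray = 0.403 × 26.89% / 19.43% = 0.5577
β_Galt = 0.569 × 19.17% / 19.43% = 0.5614
β_Durant = 0.911 × 47.92% / 19.43% = 2.2468
β_P = Σ w_i β_i = 0.20×0.5446 + 0.27×0.7305 + 0.26×0.5577 + 0.07×0.5614 + 0.20×2.2468 = 0.9398

0.940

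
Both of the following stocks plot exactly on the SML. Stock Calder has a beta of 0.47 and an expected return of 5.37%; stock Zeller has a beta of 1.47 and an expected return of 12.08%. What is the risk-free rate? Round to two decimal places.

2.22%

Both satisfy E(R) = R_f + β·MRP, so the slope of the SML is
MRP = (12.08% − 5.37%) / (1.47 − 0.47) = 6.71% / 1.00 = 6.7100%
R_f = E(R_Calder) − β_Calder·MRP = 5.37% − 0.47 × 6.7100% = 2.2163%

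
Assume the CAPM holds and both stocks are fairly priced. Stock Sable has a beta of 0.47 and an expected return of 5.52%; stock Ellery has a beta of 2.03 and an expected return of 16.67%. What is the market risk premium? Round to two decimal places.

Both satisfy E(R) = R_f + β·MRP, so the slope of the SML is
MRP = (16.67% − 5.52%) / (2.03 − 0.47) = 11.15% / 1.56 = 7.1474%

7.15%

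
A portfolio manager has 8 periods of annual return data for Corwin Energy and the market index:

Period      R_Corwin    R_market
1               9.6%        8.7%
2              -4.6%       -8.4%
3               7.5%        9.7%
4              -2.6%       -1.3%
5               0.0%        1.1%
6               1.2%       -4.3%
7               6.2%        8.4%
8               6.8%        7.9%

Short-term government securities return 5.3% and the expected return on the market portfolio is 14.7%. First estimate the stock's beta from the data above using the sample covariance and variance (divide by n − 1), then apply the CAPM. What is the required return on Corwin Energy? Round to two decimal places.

Mean R_i = (9.6 − 4.6 + 7.5 − 2.6 + 0.0 + 1.2 + 6.2 + 6.8) / 8 = 3.0125%
Mean R_m = (8.7 − 8.4 + 9.7 − 1.3 + 1.1 − 4.3 + 8.4 + 7.9) / 8 = 2.7250%
Σ(R_i − R̄_i)(R_m − R̄_m) = 233.2575  ⇒  Cov = 233.2575 / 7 = 33.3225
Σ(R_m − R̄_m)² = 335.2950  ⇒  Var(R_m) = 335.2950 / 7 = 47.8993
β = Cov / Var(R_m) = 33.3225 / 47.8993 = 0.6957
MRP = 14.7% − 5.3% = 9.40%
E(R) = R_f + β × MRP = 5.3% + 0.6957 × 9.4% = 11.84%

11.84%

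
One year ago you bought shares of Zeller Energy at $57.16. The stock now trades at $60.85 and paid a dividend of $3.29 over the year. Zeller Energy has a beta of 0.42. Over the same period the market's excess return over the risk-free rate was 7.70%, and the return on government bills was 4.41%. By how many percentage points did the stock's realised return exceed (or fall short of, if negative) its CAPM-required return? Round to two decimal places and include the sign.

+4.57%

Realised HPR = (P1 + D1 − P0) / P0 = (60.85 + 3.29 − 57.16) / 57.16 = 6.98 / 57.16 = 12.2113%
CAPM required = R_f + β·MRP = 4.41% + 0.42 × 7.70% = 7.6440%
α = realised − required = 12.2113% − 7.6440% = +4.57%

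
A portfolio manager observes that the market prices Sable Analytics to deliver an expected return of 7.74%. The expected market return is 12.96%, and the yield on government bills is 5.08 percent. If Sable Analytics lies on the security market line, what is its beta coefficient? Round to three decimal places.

0.338

MRP = 12.96% − 5.08% = 7.88%
β = (E(R) − R_f) / MRP = (7.74% − 5.08%) / 7.88% = 2.66% / 7.88% = 0.338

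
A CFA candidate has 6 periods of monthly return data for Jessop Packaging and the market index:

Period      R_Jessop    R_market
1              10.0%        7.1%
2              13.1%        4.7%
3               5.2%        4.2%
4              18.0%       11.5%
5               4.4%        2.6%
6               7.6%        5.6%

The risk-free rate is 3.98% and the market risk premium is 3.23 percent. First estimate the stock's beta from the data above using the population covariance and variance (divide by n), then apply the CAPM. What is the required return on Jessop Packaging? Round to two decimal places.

8.58%

Mean R_i = (10.0 + 13.1 + 5.2 + 18.0 + 4.4 + 7.6) / 6 = 9.7167%
Mean R_m = (7.1 + 4.7 + 4.2 + 11.5 + 2.6 + 5.6) / 6 = 5.9500%
Σ(R_i − R̄_i)(R_m − R̄_m) = 68.5250  ⇒  Cov = 68.5250 / 6 = 11.4208
Σ(R_m − R̄_m)² = 48.0950  ⇒  Var(R_m) = 48.0950 / 6 = 8.0158
β = Cov / Var(R_m) = 11.4208 / 8.0158 = 1.4248
E(R) = R_f + β × MRP = 3.98% + 1.4248 × 3.23% = 8.58%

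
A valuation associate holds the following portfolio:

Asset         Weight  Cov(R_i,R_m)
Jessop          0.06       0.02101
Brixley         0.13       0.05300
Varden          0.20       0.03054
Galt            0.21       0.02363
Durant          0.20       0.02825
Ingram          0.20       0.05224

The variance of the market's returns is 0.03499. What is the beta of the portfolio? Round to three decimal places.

β_Jessop = 0.02101 / 0.03499 = 0.6005
β_Brixley = 0.05300 / 0.03499 = 1.5147
β_Varden = 0.03054 / 0.03499 = 0.8728
β_Galt = 0.02363 / 0.03499 = 0.6753
β_Durant = 0.02825 / 0.03499 = 0.8074
β_Ingram = 0.05224 / 0.03499 = 1.4930
β_P = Σ w_i β_i = 0.06×0.6005 + 0.13×1.5147 + 0.20×0.8728 + 0.21×0.6753 + 0.20×0.8074 + 0.20×1.4930 = 1.0094

1.009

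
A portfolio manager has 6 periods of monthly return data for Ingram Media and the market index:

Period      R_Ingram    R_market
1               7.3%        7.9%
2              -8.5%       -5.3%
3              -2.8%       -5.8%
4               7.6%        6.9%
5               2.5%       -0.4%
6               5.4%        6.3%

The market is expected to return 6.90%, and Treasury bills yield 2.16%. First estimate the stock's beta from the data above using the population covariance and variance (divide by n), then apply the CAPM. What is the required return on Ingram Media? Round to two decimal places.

6.65%

Mean R_i = (7.3 − 8.5 − 2.8 + 7.6 + 2.5 + 5.4) / 6 = 1.9167%
Mean R_m = (7.9 − 5.3 − 5.8 + 6.9 − 0.4 + 6.3) / 6 = 1.6000%
Σ(R_i − R̄_i)(R_m − R̄_m) = 186.0200  ⇒  Cov = 186.0200 / 6 = 31.0033
Σ(R_m − R̄_m)² = 196.2400  ⇒  Var(R_m) = 196.2400 / 6 = 32.7067
β = Cov / Var(R_m) = 31.0033 / 32.7067 = 0.9479
MRP = 6.90% − 2.16% = 4.74%
E(R) = R_f + β × MRP = 2.16% + 0.9479 × 4.74% = 6.65%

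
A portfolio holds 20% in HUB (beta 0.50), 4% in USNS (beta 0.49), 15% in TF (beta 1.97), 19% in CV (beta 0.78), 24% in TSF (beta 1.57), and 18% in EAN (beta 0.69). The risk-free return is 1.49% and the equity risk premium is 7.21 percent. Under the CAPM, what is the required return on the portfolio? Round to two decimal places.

9.16%

β_P = Σ w_i β_i = 0.20×0.50 + 0.04×0.49 + 0.15×1.97 + 0.19×0.78 + 0.24×1.57 + 0.18×0.69 = 1.0643
E(R_P) = R_f + β_P × MRP = 1.49% + 1.0643 × 7.21% = 9.16%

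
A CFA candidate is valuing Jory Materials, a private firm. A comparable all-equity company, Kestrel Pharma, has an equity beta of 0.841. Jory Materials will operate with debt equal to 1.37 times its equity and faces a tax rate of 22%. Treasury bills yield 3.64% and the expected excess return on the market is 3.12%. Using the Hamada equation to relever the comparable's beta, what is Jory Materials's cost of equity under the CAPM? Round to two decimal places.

9.07%

β_L = β_U × [1 + (1 − t)(D/E)] = 0.841 × [1 + (1 − 0.22) × 1.37]
    = 0.841 × [1 + 0.78 × 1.37] = 0.841 × 2.0686 = 1.7397
E(R) = R_f + β_L × MRP = 3.64% + 1.7397 × 3.12% = 9.07%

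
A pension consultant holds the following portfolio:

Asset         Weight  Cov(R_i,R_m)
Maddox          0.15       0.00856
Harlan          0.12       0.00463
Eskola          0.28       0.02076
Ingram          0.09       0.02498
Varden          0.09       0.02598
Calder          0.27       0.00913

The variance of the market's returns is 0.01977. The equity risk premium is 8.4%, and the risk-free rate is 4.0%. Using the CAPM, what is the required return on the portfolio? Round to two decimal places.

β_Maddox = 0.00856 / 0.01977 = 0.4330
β_Harlan = 0.00463 / 0.01977 = 0.2342
β_Eskola = 0.02076 / 0.01977 = 1.0501
β_Ingram = 0.02498 / 0.01977 = 1.2635
β_Varden = 0.02598 / 0.01977 = 1.3141
β_Calder = 0.00913 / 0.01977 = 0.4618
β_P = Σ w_i β_i = 0.15×0.4330 + 0.12×0.2342 + 0.28×1.0501 + 0.09×1.2635 + 0.09×1.3141 + 0.27×0.4618 = 0.7438
E(R_P) = R_f + β_P × MRP = 4.0% + 0.7438 × 8.4% = 10.25%

10.25%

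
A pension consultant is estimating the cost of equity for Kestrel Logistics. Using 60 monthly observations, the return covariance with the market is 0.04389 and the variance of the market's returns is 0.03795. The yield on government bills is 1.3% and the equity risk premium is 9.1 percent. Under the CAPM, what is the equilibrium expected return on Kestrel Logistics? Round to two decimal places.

β = Cov(R_i, R_m) / Var(R_m) = 0.04389 / 0.03795 = 1.1565
E(R) = R_f + β × MRP = 1.3% + 1.1565 × 9.1% = 11.82%

11.82%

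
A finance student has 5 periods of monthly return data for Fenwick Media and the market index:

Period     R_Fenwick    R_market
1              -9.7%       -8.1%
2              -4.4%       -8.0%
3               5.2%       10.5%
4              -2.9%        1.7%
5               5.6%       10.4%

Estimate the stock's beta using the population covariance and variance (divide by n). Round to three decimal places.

Mean R_i = (-9.7 − 4.4 + 5.2 − 2.9 + 5.6) / 5 = -1.2400%
Mean R_m = (-8.1 − 8.0 + 10.5 + 1.7 + 10.4) / 5 = 1.3000%
Σ(R_i − R̄_i)(R_m − R̄_m) = 229.7400  ⇒  Cov = 229.7400 / 5 = 45.9480
Σ(R_m − R̄_m)² = 342.4600  ⇒  Var(R_m) = 342.4600 / 5 = 68.4920
β = Cov / Var(R_m) = 45.9480 / 68.4920 = 0.6709

0.671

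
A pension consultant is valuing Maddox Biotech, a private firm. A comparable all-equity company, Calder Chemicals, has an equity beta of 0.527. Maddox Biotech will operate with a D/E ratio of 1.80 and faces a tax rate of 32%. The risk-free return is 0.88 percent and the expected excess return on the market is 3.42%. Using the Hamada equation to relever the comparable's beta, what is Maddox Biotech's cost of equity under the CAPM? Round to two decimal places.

4.89%

β_L = β_U × [1 + (1 − t)(D/E)] = 0.527 × [1 + (1 − 0.32) × 1.80]
    = 0.527 × [1 + 0.68 × 1.80] = 0.527 × 2.2240 = 1.1720
E(R) = R_f + β_L × MRP = 0.88% + 1.1720 × 3.42% = 4.89%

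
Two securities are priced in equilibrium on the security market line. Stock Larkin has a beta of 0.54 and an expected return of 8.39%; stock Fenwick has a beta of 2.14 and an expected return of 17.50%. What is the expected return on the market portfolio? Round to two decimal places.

11.01%

Both satisfy E(R) = R_f + β·MRP, so the slope of the SML is
MRP = (17.50% − 8.39%) / (2.14 − 0.54) = 9.11% / 1.60 = 5.6938%
R_f = E(R_Larkin) − β_Larkin·MRP = 8.39% − 0.54 × 5.6938% = 5.3153%
E(R_m) = R_f + MRP = 5.3153% + 5.6938% = 11.01%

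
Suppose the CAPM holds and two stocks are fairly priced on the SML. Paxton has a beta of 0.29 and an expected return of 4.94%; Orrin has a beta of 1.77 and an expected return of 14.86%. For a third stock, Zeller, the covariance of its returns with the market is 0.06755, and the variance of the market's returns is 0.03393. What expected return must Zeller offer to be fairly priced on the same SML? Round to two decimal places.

16.34%

MRP = (14.86% − 4.94%) / (1.77 − 0.29) = 6.7027%
R_f = 4.94% − 0.29 × 6.7027% = 2.9962%
β_Zeller = Cov / Var(R_m) = 0.06755 / 0.03393 = 1.9909
E(R_Zeller) = R_f + β × MRP = 2.9962% + 1.9909 × 6.7027% = 16.34%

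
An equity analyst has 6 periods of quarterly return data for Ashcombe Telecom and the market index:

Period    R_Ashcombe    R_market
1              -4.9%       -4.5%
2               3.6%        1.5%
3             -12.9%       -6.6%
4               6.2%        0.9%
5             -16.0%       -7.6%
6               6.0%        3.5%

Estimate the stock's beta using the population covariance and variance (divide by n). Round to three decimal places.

Mean R_i = (-4.9 + 3.6 − 12.9 + 6.2 − 16.0 + 6.0) / 6 = -3.0000%
Mean R_m = (-4.5 + 1.5 − 6.6 + 0.9 − 7.6 + 3.5) / 6 = -2.1333%
Σ(R_i − R̄_i)(R_m − R̄_m) = 222.3700  ⇒  Cov = 222.3700 / 6 = 37.0617
Σ(R_m − R̄_m)² = 109.5733  ⇒  Var(R_m) = 109.5733 / 6 = 18.2622
β = Cov / Var(R_m) = 37.0617 / 18.2622 = 2.0294

2.029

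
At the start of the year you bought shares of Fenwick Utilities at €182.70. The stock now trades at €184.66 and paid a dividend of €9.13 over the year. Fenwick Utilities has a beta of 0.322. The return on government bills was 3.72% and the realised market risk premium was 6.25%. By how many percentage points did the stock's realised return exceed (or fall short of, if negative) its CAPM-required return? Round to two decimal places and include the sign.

+0.34%

Realised HPR = (P1 + D1 − P0) / P0 = (184.66 + 9.13 − 182.70) / 182.70 = 11.09 / 182.70 = 6.0701%
CAPM required = R_f + β·MRP = 3.72% + 0.322 × 6.25% = 5.73250%
α = realised − required = 6.0701% − 5.73250% = +0.34%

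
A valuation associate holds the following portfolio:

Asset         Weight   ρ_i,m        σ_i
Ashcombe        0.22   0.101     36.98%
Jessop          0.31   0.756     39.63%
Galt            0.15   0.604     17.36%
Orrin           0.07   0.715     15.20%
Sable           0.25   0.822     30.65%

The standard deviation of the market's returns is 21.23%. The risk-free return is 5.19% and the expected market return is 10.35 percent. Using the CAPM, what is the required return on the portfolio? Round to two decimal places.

9.75%

β_Ashcombe = 0.101 × 36.98% / 21.23% = 0.1759
β_Jessop = 0.756 × 39.63% / 21.23% = 1.4112
β_Galt = 0.604 × 17.36% / 21.23% = 0.4939
β_Orrin = 0.715 × 15.20% / 21.23% = 0.5119
β_Sable = 0.822 × 30.65% / 21.23% = 1.1867
β_P = Σ w_i β_i = 0.22×0.1759 + 0.31×1.4112 + 0.15×0.4939 + 0.07×0.5119 + 0.25×1.1867 = 0.8828
MRP = 10.35% − 5.19% = 5.16%
E(R_P) = R_f + β_P × MRP = 5.19% + 0.8828 × 5.16% = 9.75%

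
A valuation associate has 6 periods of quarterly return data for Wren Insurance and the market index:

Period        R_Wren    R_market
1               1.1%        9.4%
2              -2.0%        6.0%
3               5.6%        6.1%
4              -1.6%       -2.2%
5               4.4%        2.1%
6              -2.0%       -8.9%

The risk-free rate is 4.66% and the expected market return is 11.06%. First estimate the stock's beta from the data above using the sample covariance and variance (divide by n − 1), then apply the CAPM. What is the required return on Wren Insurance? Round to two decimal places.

6.13%

Mean R_i = (1.1 − 2.0 + 5.6 − 1.6 + 4.4 − 2.0) / 6 = 0.9167%
Mean R_m = (9.4 + 6.0 + 6.1 − 2.2 + 2.1 − 8.9) / 6 = 2.0833%
Σ(R_i − R̄_i)(R_m − R̄_m) = 51.6017  ⇒  Cov = 51.6017 / 5 = 10.3203
Σ(R_m − R̄_m)² = 223.9883  ⇒  Var(R_m) = 223.9883 / 5 = 44.7977
β = Cov / Var(R_m) = 10.3203 / 44.7977 = 0.2304
MRP = 11.06% − 4.66% = 6.40%
E(R) = R_f + β × MRP = 4.66% + 0.2304 × 6.40% = 6.13%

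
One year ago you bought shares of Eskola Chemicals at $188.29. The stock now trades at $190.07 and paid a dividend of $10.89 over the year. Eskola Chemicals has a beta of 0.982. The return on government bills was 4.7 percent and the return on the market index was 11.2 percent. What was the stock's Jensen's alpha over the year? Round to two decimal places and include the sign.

Realised HPR = (P1 + D1 − P0) / P0 = (190.07 + 10.89 − 188.29) / 188.29 = 12.67 / 188.29 = 6.7290%
MRP = 11.2% − 4.7% = 6.50%
CAPM required = R_f + β·MRP = 4.7% + 0.982 × 6.5% = 11.0830%
α = realised − required = 6.7290% − 11.0830% = -4.35%

-4.35%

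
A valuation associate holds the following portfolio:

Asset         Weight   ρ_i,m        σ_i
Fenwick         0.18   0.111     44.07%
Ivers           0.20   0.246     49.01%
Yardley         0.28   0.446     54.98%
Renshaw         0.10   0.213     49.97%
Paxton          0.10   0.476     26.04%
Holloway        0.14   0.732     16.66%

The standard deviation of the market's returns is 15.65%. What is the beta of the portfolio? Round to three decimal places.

0.905

β_Fenwick = 0.111 × 44.07% / 15.65% = 0.3126
β_Ivers = 0.246 × 49.01% / 15.65% = 0.7704
β_Yardley = 0.446 × 54.98% / 15.65% = 1.5668
β_Renshaw = 0.213 × 49.97% / 15.65% = 0.6801
β_Paxton = 0.476 × 26.04% / 15.65% = 0.7920
β_Holloway = 0.732 × 16.66% / 15.65% = 0.7792
β_P = Σ w_i β_i = 0.18×0.3126 + 0.20×0.7704 + 0.28×1.5668 + 0.10×0.6801 + 0.10×0.7920 + 0.14×0.7792 = 0.9054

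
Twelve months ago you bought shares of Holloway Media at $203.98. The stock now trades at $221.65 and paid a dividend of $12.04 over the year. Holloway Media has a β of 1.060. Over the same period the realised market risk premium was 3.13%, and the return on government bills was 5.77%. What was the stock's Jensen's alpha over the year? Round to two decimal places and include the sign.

+5.48%

Realised HPR = (P1 + D1 − P0) / P0 = (221.65 + 12.04 − 203.98) / 203.98 = 29.71 / 203.98 = 14.5652%
CAPM required = R_f + β·MRP = 5.77% + 1.060 × 3.13% = 9.08780%
α = realised − required = 14.5652% − 9.08780% = +5.48%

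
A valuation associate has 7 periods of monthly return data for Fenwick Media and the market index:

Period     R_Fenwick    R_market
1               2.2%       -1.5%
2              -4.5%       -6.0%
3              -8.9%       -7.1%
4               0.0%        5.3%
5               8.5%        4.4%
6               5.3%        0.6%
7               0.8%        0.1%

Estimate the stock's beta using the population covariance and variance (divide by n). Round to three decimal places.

0.967

Mean R_i = (2.2 − 4.5 − 8.9 + 0.0 + 8.5 + 5.3 + 0.8) / 7 = 0.4857%
Mean R_m = (-1.5 − 6.0 − 7.1 + 5.3 + 4.4 + 0.6 + 0.1) / 7 = -0.6000%
Σ(R_i − R̄_i)(R_m − R̄_m) = 129.5900  ⇒  Cov = 129.5900 / 7 = 18.5129
Σ(R_m − R̄_m)² = 133.9600  ⇒  Var(R_m) = 133.9600 / 7 = 19.1371
β = Cov / Var(R_m) = 18.5129 / 19.1371 = 0.9674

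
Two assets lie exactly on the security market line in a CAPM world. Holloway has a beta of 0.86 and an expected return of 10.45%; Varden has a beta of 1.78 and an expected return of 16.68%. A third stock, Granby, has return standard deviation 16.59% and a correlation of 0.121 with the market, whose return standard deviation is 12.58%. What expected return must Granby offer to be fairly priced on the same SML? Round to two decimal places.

MRP = (16.68% − 10.45%) / (1.78 − 0.86) = 6.7717%
R_f = 10.45% − 0.86 × 6.7717% = 4.6263%
β_Granby = ρ·σ_i/σ_m = 0.121 × 16.59 / 12.58 = 0.1596
E(R_Granby) = R_f + β × MRP = 4.6263% + 0.1596 × 6.7717% = 5.71%

5.71%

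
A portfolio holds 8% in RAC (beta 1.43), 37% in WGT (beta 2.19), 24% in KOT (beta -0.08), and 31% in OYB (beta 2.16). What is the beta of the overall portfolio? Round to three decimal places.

β_P = Σ w_i β_i = 0.08×1.43 + 0.37×2.19 + 0.24×-0.08 + 0.31×2.16 = 1.5751

1.575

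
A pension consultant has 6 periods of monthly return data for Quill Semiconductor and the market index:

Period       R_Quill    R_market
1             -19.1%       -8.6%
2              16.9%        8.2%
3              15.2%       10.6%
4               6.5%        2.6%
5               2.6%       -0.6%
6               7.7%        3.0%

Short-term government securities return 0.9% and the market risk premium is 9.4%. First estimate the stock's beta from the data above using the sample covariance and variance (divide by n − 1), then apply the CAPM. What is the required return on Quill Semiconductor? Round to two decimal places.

Mean R_i = (-19.1 + 16.9 + 15.2 + 6.5 + 2.6 + 7.7) / 6 = 4.9667%
Mean R_m = (-8.6 + 8.2 + 10.6 + 2.6 − 0.6 + 3.0) / 6 = 2.5333%
Σ(R_i − R̄_i)(R_m − R̄_m) = 426.9067  ⇒  Cov = 426.9067 / 5 = 85.3813
Σ(R_m − R̄_m)² = 231.1733  ⇒  Var(R_m) = 231.1733 / 5 = 46.2347
β = Cov / Var(R_m) = 85.3813 / 46.2347 = 1.8467
E(R) = R_f + β × MRP = 0.9% + 1.8467 × 9.4% = 18.26%

18.26%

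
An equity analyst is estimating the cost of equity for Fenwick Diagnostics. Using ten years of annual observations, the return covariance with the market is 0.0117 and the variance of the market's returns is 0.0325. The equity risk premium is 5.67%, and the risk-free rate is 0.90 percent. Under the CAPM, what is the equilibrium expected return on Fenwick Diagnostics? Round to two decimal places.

β = Cov(R_i, R_m) / Var(R_m) = 0.0117 / 0.0325 = 0.3600
E(R) = R_f + β × MRP = 0.90% + 0.3600 × 5.67% = 2.94%

2.94%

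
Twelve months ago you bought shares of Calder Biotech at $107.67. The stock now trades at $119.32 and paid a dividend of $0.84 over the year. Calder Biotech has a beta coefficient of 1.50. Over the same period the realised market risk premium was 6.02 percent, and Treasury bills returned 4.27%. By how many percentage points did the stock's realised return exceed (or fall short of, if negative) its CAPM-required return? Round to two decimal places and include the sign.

Realised HPR = (P1 + D1 − P0) / P0 = (119.32 + 0.84 − 107.67) / 107.67 = 12.49 / 107.67 = 11.6003%
CAPM required = R_f + β·MRP = 4.27% + 1.50 × 6.02% = 13.3000%
α = realised − required = 11.6003% − 13.3000% = -1.70%

-1.70%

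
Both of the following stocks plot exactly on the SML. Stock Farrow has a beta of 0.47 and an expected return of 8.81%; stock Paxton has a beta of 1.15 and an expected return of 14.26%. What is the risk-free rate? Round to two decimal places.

Both satisfy E(R) = R_f + β·MRP, so the slope of the SML is
MRP = (14.26% − 8.81%) / (1.15 − 0.47) = 5.45% / 0.68 = 8.0147%
R_f = E(R_Farrow) − β_Farrow·MRP = 8.81% − 0.47 × 8.0147% = 5.0431%

5.04%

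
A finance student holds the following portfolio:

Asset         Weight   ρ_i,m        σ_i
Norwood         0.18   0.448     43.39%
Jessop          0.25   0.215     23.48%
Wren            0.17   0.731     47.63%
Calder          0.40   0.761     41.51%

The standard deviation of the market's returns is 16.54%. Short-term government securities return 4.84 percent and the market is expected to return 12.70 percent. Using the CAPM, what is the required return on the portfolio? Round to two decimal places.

β_Norwood = 0.448 × 43.39% / 16.54% = 1.1753
β_Jessop = 0.215 × 23.48% / 16.54% = 0.3052
β_Wren = 0.731 × 47.63% / 16.54% = 2.1051
β_Calder = 0.761 × 41.51% / 16.54% = 1.9099
β_P = Σ w_i β_i = 0.18×1.1753 + 0.25×0.3052 + 0.17×2.1051 + 0.40×1.9099 = 1.4097
MRP = 12.70% − 4.84% = 7.86%
E(R_P) = R_f + β_P × MRP = 4.84% + 1.4097 × 7.86% = 15.92%

15.92%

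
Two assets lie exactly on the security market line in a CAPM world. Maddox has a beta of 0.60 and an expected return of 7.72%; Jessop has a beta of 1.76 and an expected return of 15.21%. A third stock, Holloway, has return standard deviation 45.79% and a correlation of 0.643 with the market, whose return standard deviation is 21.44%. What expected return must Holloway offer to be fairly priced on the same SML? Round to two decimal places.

MRP = (15.21% − 7.72%) / (1.76 − 0.60) = 6.4569%
R_f = 7.72% − 0.60 × 6.4569% = 3.8459%
β_Holloway = ρ·σ_i/σ_m = 0.643 × 45.79 / 21.44 = 1.3733
E(R_Holloway) = R_f + β × MRP = 3.8459% + 1.3733 × 6.4569% = 12.71%

12.71%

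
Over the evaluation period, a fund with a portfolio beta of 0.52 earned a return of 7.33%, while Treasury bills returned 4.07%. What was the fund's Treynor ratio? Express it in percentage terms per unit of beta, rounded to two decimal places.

Treynor = (R_P − R_f) / β_P = (7.33% − 4.07%) / 0.5200 = 3.26% / 0.5200 = 6.27%

6.27%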